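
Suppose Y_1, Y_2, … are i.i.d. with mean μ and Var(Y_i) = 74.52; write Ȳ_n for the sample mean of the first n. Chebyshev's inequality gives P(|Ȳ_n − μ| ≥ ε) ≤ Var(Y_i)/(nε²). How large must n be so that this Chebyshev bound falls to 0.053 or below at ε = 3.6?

Require 74.52/(n·3.6²) ≤ 0.053, i.e. n ≥ 74.52/(0.053·3.6²) = 108.491.
The smallest integer n is 109.

109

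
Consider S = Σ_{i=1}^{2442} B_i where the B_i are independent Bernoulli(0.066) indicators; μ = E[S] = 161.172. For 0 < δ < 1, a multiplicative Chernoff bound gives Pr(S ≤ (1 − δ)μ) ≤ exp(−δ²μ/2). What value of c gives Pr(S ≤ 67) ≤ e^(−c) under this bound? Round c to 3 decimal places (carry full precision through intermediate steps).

27.512

Write 67 = (1 − δ)μ, so δ = 1 − 67/161.172 = 0.584295…
Then the exponent is δ²μ/2 = (μ − 67)²/(2μ) = 27.512116.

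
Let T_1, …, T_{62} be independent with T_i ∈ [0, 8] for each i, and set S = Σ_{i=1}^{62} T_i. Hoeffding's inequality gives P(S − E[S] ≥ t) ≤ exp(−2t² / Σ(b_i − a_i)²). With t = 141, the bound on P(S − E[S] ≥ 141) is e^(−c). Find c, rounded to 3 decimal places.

Σ(b_i − a_i)² = 62·(8)² = 3968.
c = 2t²/3968 = 2·141²/3968 = 10.0207.

10.021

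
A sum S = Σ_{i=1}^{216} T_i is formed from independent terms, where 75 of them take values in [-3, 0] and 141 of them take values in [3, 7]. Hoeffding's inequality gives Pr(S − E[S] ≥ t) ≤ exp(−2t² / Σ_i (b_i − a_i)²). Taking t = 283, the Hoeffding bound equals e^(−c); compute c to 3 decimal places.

54.650

Σ(b_i − a_i)² = 75·3² + 141·4² = 2931.
c = 2t² / 2931 = 2·283² / 2931 = 54.6496.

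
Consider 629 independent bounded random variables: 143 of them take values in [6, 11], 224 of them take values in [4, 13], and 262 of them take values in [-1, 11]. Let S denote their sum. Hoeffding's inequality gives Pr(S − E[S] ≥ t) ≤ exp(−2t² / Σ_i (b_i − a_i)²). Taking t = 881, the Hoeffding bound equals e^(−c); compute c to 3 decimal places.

Σ(b_i − a_i)² = 143·5² + 224·9² + 262·12² = 59447.
c = 2t² / 59447 = 2·881² / 59447 = 26.1127.

26.113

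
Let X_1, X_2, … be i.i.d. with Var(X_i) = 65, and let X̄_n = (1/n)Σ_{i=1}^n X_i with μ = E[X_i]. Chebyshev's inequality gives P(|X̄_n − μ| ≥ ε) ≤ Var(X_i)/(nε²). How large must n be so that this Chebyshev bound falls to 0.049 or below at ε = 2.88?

160

Require 65/(n·2.88²) ≤ 0.049, i.e. n ≥ 65/(0.049·2.88²) = 159.931.
The smallest integer n is 160.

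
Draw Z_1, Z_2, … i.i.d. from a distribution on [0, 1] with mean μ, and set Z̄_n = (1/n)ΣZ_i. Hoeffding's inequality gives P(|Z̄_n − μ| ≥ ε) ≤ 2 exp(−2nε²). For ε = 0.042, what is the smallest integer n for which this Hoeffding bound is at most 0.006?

1647

Require 2·exp(−2nε²) ≤ 0.006, i.e. 2nε² ≥ ln(2/0.006) = 5.809143.
So n ≥ 5.809143 / (2·0.042²) = 1646.582.
The smallest integer n is 1647.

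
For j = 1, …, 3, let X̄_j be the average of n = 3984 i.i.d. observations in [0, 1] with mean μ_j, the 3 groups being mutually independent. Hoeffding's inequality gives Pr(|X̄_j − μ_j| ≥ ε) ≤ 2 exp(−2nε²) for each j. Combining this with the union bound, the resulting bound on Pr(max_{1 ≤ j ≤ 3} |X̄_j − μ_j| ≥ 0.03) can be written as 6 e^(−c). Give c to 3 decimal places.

7.171

Union bound over the 3 events: Pr(max_{1 ≤ j ≤ 3} |X̄_j − μ_j| ≥ 0.03) ≤ 3·2·exp(−2nε²) = 6 exp(−2·3984·0.03²).
So c = 2·3984·0.03² = 7.1712.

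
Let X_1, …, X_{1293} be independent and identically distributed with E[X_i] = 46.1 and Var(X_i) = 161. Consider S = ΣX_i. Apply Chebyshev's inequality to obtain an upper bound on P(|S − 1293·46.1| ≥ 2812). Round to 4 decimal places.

0.0263

Var(S) = n·Var(X_i) = 1293·161 = 208173.
Chebyshev: P(|S − 1293·46.1| ≥ 2812) ≤ Var(S)/2812² = 208173/7907344 = 0.0263.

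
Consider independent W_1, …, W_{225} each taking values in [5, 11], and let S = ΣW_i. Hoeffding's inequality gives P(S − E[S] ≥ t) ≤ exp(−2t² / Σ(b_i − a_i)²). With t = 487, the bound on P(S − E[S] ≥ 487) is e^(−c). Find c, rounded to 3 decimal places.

58.560

Σ(b_i − a_i)² = 225·(6)² = 8100.
c = 2t²/8100 = 2·487²/8100 = 58.5602.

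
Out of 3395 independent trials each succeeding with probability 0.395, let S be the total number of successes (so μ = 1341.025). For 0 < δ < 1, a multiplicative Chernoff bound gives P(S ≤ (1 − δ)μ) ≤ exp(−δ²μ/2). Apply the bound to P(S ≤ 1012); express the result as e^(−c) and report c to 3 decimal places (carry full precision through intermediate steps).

Write 1012 = (1 − δ)μ, so δ = 1 − 1012/1341.025 = 0.2453534…
Then the exponent is δ²μ/2 = (μ − 1012)²/(2μ) = 40.363696.

40.364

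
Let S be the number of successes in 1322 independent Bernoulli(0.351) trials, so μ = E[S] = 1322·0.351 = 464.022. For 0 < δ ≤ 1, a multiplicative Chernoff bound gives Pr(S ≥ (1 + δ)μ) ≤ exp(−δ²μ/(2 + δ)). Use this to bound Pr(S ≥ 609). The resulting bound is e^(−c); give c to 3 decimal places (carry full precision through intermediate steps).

19.588

Write 609 = (1 + δ)μ, so δ = 609/464.022 − 1 = 0.3124378…
Then the exponent is δ²μ/(2 + δ) = (609 − μ)² / (μ·(2 + δ)) = 19.588247.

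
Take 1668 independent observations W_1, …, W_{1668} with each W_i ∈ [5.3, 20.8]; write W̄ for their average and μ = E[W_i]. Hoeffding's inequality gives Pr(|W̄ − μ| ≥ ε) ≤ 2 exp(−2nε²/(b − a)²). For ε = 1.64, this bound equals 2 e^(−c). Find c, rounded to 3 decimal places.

37.347

c = 2nε²/(b − a)² = 2·1668·1.64² / 15.5² = 37.3465.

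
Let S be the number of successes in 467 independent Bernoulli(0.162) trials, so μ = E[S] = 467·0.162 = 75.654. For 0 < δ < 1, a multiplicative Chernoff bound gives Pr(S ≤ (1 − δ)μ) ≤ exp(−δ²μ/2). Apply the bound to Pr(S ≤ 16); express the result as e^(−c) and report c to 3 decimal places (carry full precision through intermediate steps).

23.519

Write 16 = (1 − δ)μ, so δ = 1 − 16/75.654 = 0.7885109…
Then the exponent is δ²μ/2 = (μ − 16)²/(2μ) = 23.518913.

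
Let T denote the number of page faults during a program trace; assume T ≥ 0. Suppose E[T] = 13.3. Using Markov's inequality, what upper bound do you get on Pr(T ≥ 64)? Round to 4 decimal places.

Markov's inequality: for a non-negative random variable, Pr(T ≥ a) ≤ E[T]/a.
Here E[T] = 13.3 and a = 64, so the bound is 13.3/64 = 0.2078.

0.2078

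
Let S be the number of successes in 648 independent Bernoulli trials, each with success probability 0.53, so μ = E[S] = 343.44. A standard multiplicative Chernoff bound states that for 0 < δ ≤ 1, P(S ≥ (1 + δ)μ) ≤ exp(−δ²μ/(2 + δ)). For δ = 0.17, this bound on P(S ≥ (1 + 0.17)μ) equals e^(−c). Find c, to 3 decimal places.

c = δ²μ/(2 + δ) = 0.17²·343.44/(2 + 0.17) = 4.5739.

4.574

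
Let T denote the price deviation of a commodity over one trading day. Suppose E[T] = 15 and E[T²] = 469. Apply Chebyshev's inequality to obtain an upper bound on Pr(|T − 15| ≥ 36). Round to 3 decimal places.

Var(T) = E[T²] − (E[T])² = 469 − 225 = 244.
Chebyshev's inequality: Pr(|T − μ| ≥ t) ≤ Var(T)/t² = 244/1296 = 0.1883.

0.188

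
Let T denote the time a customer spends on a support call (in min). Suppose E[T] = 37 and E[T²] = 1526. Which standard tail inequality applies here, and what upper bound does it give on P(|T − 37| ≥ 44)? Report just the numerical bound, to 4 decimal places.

The first two moments determine the variance, so Chebyshev's inequality is the sharpest standard bound available.
Var(T) = E[T²] − (E[T])² = 1526 − 1369 = 157.
Chebyshev's inequality: P(|T − μ| ≥ t) ≤ Var(T)/t² = 157/1936 = 0.0811.

0.0811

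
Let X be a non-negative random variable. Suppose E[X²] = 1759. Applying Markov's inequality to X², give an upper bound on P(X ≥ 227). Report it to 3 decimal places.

0.034

Since X ≥ 0, the event {X ≥ 227} is the same as {X² ≥ 51529}.
Markov's inequality applied to X² gives P(X² ≥ 51529) ≤ E[X²]/51529 = 1759/51529 = 0.0341.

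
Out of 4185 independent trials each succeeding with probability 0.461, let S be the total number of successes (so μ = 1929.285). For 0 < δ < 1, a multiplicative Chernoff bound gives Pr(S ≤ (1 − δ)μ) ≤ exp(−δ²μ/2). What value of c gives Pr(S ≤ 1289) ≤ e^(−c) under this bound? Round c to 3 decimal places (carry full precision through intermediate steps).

106.248

Write 1289 = (1 − δ)μ, so δ = 1 − 1289/1929.285 = 0.3318768…
Then the exponent is δ²μ/2 = (μ − 1289)²/(2μ) = 106.247880.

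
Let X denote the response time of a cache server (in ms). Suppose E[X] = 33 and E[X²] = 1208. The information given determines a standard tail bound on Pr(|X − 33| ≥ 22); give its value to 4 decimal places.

The first two moments determine the variance, so Chebyshev's inequality is the sharpest standard bound available.
Var(X) = E[X²] − (E[X])² = 1208 − 1089 = 119.
Chebyshev's inequality: Pr(|X − μ| ≥ t) ≤ Var(X)/t² = 119/484 = 0.2459.

0.2459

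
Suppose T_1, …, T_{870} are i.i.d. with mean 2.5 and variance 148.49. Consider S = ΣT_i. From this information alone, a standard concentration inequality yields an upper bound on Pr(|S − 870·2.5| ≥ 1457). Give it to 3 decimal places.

0.061

With mean and variance of each term known, Chebyshev's inequality bounds the deviation of the sum (or sample mean).
Var(S) = n·Var(T_i) = 870·148.49 = 129186.3.
Chebyshev: Pr(|S − 870·2.5| ≥ 1457) ≤ Var(S)/1457² = 129186.3/2122849 = 0.0609.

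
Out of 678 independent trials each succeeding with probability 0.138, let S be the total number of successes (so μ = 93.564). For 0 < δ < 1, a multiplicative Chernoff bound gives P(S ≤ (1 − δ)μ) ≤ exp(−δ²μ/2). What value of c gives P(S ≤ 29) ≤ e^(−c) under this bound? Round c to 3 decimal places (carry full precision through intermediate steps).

22.276

Write 29 = (1 − δ)μ, so δ = 1 − 29/93.564 = 0.6900517…
Then the exponent is δ²μ/2 = (μ − 29)²/(2μ) = 22.276250.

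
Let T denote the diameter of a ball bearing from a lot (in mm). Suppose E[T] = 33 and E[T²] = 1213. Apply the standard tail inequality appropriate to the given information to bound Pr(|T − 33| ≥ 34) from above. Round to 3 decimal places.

0.107

The first two moments determine the variance, so Chebyshev's inequality is the sharpest standard bound available.
Var(T) = E[T²] − (E[T])² = 1213 − 1089 = 124.
Chebyshev's inequality: Pr(|T − μ| ≥ t) ≤ Var(T)/t² = 124/1156 = 0.1073.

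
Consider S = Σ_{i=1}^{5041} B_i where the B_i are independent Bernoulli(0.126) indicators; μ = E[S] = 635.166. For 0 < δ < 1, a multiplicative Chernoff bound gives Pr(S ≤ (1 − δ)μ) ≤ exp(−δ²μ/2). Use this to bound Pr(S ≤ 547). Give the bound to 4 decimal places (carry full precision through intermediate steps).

Write 547 = (1 − δ)μ, so δ = 1 − 547/635.166 = 0.1388078…
Then the exponent is δ²μ/2 = (μ − 547)²/(2μ) = 6.119065.
Bound = exp(−6.119065) = 0.00220.

0.0022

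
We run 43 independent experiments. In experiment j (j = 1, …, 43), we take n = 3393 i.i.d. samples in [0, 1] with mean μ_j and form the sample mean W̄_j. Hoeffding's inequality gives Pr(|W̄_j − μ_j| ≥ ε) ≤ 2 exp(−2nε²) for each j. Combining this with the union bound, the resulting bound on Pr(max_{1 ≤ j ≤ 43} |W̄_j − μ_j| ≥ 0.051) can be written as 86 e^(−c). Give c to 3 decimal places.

Union bound over the 43 events: Pr(max_{1 ≤ j ≤ 43} |W̄_j − μ_j| ≥ 0.051) ≤ 43·2·exp(−2nε²) = 86 exp(−2·3393·0.051²).
So c = 2·3393·0.051² = 17.6504.

17.650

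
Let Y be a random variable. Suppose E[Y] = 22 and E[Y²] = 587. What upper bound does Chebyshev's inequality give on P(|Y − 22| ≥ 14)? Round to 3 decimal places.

0.526

Var(Y) = E[Y²] − (E[Y])² = 587 − 484 = 103.
Chebyshev's inequality: P(|Y − μ| ≥ t) ≤ Var(Y)/t² = 103/196 = 0.5255.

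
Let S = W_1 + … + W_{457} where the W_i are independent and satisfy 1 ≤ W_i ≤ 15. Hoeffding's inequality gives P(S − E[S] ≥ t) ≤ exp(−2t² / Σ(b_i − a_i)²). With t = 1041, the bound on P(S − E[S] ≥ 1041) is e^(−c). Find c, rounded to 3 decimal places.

24.197

Σ(b_i − a_i)² = 457·(14)² = 89572.
c = 2t²/89572 = 2·1041²/89572 = 24.1969.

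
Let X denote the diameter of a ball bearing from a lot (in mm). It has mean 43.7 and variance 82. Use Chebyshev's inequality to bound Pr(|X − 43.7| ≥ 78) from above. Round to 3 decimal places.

Chebyshev: Pr(|X − μ| ≥ t) ≤ Var(X)/t².
Bound = 82 / 6084 = 0.0135.

0.013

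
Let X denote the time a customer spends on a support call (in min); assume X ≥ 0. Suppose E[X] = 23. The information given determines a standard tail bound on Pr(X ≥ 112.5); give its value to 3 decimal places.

0.204

Only the mean of a non-negative variable is known, so Markov's inequality is the applicable tail bound.
Markov's inequality: for a non-negative random variable, Pr(X ≥ a) ≤ E[X]/a.
Here E[X] = 23 and a = 112.5, so the bound is 23/112.5 = 0.2044.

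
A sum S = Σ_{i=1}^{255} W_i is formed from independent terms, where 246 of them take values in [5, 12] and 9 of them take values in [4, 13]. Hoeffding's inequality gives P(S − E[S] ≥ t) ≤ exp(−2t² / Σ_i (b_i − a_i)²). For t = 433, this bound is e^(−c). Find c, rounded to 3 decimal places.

Σ(b_i − a_i)² = 246·7² + 9·9² = 12783.
c = 2t² / 12783 = 2·433² / 12783 = 29.3341.

29.334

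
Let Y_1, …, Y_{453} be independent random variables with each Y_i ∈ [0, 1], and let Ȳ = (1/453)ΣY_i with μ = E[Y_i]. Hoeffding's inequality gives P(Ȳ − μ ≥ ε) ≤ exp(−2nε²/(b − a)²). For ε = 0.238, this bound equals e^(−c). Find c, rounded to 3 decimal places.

c = 2nε²/(b − a)² = 2·453·0.238² / 1² = 51.3195.

51.319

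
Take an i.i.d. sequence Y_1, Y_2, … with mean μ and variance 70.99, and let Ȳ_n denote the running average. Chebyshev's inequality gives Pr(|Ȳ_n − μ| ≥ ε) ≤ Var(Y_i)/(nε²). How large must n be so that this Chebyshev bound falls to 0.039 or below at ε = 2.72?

247

Require 70.99/(n·2.72²) ≤ 0.039, i.e. n ≥ 70.99/(0.039·2.72²) = 246.034.
The smallest integer n is 247.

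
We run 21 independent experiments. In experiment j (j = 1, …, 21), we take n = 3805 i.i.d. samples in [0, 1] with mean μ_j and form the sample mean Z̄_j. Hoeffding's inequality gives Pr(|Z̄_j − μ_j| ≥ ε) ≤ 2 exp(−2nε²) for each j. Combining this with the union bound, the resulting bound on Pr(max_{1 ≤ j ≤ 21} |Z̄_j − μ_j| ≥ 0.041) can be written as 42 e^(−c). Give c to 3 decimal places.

Union bound over the 21 events: Pr(max_{1 ≤ j ≤ 21} |Z̄_j − μ_j| ≥ 0.041) ≤ 21·2·exp(−2nε²) = 42 exp(−2·3805·0.041²).
So c = 2·3805·0.041² = 12.7924.

12.792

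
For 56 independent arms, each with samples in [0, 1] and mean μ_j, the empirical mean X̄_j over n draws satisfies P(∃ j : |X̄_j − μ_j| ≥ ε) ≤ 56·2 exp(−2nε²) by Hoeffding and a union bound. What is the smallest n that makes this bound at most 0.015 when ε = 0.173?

149

Need 2·56·exp(−2nε²) ≤ 0.015, i.e. exp(−2nε²) ≤ 0.015/112.
So 2nε² ≥ ln(112/0.015) = 8.918204.
Hence n ≥ 8.918204/(2·0.173²) = 148.989.
The smallest integer n is 149.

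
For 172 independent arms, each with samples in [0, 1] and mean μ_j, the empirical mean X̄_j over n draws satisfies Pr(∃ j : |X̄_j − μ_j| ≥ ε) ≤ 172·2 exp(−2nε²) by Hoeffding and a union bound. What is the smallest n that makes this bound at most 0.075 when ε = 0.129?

Need 2·172·exp(−2nε²) ≤ 0.075, i.e. exp(−2nε²) ≤ 0.075/344.
So 2nε² ≥ ln(344/0.075) = 8.430909.
Hence n ≥ 8.430909/(2·0.129²) = 253.317.
The smallest integer n is 254.

254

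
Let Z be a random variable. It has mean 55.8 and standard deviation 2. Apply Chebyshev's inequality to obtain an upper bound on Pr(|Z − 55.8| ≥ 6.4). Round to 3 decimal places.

0.098

Chebyshev: Pr(|Z − μ| ≥ t) ≤ Var(Z)/t².
Var(Z) = σ² = 2² = 4.
Bound = 4 / 40.96 = 0.0977.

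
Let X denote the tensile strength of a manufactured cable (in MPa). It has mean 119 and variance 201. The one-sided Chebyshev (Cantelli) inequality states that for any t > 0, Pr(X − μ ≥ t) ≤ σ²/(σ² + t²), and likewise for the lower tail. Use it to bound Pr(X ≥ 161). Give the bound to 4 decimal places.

Here σ² = 201 and t = 42, so σ² + t² = 1965.
Cantelli's bound: 201/1965 = 0.1023.

0.1023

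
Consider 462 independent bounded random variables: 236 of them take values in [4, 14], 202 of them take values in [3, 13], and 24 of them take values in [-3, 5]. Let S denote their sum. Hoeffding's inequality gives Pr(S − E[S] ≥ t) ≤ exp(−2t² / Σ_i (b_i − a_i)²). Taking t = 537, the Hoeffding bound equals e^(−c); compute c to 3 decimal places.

12.721

Σ(b_i − a_i)² = 236·10² + 202·10² + 24·8² = 45336.
c = 2t² / 45336 = 2·537² / 45336 = 12.7214.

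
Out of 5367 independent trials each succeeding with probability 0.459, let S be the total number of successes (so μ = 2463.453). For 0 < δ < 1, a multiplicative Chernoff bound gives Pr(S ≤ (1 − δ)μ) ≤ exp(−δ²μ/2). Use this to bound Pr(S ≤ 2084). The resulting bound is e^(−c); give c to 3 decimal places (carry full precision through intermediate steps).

Write 2084 = (1 − δ)μ, so δ = 1 − 2084/2463.453 = 0.154033…
Then the exponent is δ²μ/2 = (μ − 2084)²/(2μ) = 29.224138.

29.224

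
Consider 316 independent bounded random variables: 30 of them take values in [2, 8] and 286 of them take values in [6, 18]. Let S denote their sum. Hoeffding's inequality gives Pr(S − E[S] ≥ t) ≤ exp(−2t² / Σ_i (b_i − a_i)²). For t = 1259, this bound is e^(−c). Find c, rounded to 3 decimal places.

Σ(b_i − a_i)² = 30·6² + 286·12² = 42264.
c = 2t² / 42264 = 2·1259² / 42264 = 75.0086.

75.009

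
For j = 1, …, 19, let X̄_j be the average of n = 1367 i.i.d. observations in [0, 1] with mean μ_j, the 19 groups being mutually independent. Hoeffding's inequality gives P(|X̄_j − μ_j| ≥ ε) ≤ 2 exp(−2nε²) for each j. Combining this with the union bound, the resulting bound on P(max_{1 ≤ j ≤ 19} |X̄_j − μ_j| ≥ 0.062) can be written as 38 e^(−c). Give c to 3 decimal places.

Union bound over the 19 events: P(max_{1 ≤ j ≤ 19} |X̄_j − μ_j| ≥ 0.062) ≤ 19·2·exp(−2nε²) = 38 exp(−2·1367·0.062²).
So c = 2·1367·0.062² = 10.5095.

10.509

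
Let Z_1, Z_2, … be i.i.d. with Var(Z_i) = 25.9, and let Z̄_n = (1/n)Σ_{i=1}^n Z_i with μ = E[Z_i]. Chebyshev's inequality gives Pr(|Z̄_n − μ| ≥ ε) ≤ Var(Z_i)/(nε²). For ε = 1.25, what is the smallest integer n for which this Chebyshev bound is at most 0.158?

105

Require 25.9/(n·1.25²) ≤ 0.158, i.e. n ≥ 25.9/(0.158·1.25²) = 104.911.
The smallest integer n is 105.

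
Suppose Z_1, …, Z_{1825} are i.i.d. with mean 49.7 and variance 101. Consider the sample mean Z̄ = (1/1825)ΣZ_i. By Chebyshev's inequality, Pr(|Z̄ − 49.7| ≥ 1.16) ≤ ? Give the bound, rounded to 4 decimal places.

Var(Z̄) = Var(Z_i)/n = 101/1825 = 0.055342.
Chebyshev: Pr(|Z̄ − 49.7| ≥ 1.16) ≤ Var(Z̄)/(1.16)² = 101/(1825·1.16²) = 0.0411.

0.0411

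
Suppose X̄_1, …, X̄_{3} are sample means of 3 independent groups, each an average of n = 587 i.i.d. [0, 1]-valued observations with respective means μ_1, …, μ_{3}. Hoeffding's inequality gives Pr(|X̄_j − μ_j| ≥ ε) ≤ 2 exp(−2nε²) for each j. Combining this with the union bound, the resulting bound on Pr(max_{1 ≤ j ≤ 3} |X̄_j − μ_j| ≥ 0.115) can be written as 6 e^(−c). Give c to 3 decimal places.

Union bound over the 3 events: Pr(max_{1 ≤ j ≤ 3} |X̄_j − μ_j| ≥ 0.115) ≤ 3·2·exp(−2nε²) = 6 exp(−2·587·0.115²).
So c = 2·587·0.115² = 15.5261.

15.526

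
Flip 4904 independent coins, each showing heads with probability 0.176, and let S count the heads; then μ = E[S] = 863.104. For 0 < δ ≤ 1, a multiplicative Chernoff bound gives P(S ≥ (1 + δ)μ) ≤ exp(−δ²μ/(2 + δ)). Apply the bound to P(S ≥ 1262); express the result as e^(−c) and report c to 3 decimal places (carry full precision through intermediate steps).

74.875

Write 1262 = (1 + δ)μ, so δ = 1262/863.104 − 1 = 0.4621645…
Then the exponent is δ²μ/(2 + δ) = (1262 − μ)² / (μ·(2 + δ)) = 74.875403.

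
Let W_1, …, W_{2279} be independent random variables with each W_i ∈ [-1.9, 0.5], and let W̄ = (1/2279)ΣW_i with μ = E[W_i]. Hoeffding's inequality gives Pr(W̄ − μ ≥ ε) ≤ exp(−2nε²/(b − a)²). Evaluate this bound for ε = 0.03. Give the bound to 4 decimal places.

Exponent: 2nε²/(b − a)² = 2·2279·0.03² / 2.4² = 0.71219.
Bound = exp(−0.71219) = 0.49057.

0.4906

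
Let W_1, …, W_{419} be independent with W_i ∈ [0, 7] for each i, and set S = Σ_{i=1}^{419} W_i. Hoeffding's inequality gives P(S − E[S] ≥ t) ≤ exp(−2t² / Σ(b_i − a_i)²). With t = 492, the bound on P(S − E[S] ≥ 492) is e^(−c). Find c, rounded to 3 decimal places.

23.580

Σ(b_i − a_i)² = 419·(7)² = 20531.
c = 2t²/20531 = 2·492²/20531 = 23.5803.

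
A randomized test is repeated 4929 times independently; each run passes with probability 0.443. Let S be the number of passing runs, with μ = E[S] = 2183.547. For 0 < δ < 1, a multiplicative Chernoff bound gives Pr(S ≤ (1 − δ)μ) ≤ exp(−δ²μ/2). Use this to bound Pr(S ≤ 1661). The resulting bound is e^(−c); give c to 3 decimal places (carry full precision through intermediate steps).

62.526

Write 1661 = (1 − δ)μ, so δ = 1 − 1661/2183.547 = 0.2393111…
Then the exponent is δ²μ/2 = (μ − 1661)²/(2μ) = 62.525645.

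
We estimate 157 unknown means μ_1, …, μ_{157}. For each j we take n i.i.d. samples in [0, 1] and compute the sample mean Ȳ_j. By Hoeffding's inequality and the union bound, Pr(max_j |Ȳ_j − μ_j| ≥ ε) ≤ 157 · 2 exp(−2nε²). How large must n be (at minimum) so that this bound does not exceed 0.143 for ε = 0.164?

144

Need 2·157·exp(−2nε²) ≤ 0.143, i.e. exp(−2nε²) ≤ 0.143/314.
So 2nε² ≥ ln(314/0.143) = 7.694304.
Hence n ≥ 7.694304/(2·0.164²) = 143.038.
The smallest integer n is 144.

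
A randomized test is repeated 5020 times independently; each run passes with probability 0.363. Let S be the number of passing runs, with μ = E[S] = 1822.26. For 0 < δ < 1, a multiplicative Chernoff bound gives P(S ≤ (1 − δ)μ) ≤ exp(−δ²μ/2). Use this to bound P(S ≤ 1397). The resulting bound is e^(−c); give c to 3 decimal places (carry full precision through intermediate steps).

49.621

Write 1397 = (1 − δ)μ, so δ = 1 − 1397/1822.26 = 0.2333696…
Then the exponent is δ²μ/2 = (μ − 1397)²/(2μ) = 49.621368.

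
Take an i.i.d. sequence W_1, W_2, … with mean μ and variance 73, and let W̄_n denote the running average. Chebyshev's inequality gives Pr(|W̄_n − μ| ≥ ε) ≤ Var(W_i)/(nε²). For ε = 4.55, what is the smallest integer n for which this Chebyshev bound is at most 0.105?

34

Require 73/(n·4.55²) ≤ 0.105, i.e. n ≥ 73/(0.105·4.55²) = 33.582.
The smallest integer n is 34.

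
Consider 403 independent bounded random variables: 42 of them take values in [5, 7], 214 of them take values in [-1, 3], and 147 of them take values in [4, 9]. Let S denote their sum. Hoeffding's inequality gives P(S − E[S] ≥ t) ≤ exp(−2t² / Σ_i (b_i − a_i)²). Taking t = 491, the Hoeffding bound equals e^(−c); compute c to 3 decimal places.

Σ(b_i − a_i)² = 42·2² + 214·4² + 147·5² = 7267.
c = 2t² / 7267 = 2·491² / 7267 = 66.3495.

66.350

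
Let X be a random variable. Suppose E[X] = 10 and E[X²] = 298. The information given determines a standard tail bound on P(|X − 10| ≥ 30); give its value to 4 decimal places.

The first two moments determine the variance, so Chebyshev's inequality is the sharpest standard bound available.
Var(X) = E[X²] − (E[X])² = 298 − 100 = 198.
Chebyshev's inequality: P(|X − μ| ≥ t) ≤ Var(X)/t² = 198/900 = 0.2200.

0.2200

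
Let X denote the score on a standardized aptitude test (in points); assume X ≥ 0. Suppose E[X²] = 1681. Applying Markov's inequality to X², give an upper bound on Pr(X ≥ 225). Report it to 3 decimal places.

0.033

Since X ≥ 0, the event {X ≥ 225} is the same as {X² ≥ 50625}.
Markov's inequality applied to X² gives Pr(X² ≥ 50625) ≤ E[X²]/50625 = 1681/50625 = 0.0332.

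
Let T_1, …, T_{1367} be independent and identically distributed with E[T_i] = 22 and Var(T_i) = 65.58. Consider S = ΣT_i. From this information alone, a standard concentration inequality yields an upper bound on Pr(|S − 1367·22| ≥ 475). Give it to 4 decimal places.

0.3973

With mean and variance of each term known, Chebyshev's inequality bounds the deviation of the sum (or sample mean).
Var(S) = n·Var(T_i) = 1367·65.58 = 89647.86.
Chebyshev: Pr(|S − 1367·22| ≥ 475) ≤ Var(S)/475² = 89647.86/225625 = 0.3973.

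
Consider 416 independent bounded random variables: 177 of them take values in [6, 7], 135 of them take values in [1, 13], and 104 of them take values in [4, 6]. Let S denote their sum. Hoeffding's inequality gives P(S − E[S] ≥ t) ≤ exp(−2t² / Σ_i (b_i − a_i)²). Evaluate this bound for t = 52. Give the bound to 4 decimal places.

Σ(b_i − a_i)² = 177·1² + 135·12² + 104·2² = 20033.
Exponent = 2·52² / 20033 = 0.26995.
Bound = exp(−0.26995) = 0.76341.

0.7634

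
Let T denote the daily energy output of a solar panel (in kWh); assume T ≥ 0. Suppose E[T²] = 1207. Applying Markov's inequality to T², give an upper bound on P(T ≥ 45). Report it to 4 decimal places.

Since T ≥ 0, the event {T ≥ 45} is the same as {T² ≥ 2025}.
Markov's inequality applied to T² gives P(T² ≥ 2025) ≤ E[T²]/2025 = 1207/2025 = 0.5960.

0.5960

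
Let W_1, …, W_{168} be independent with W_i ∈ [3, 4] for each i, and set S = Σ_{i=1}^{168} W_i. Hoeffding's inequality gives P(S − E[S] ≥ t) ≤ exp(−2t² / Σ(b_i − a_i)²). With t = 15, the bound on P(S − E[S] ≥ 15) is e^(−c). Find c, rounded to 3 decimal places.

2.679

Σ(b_i − a_i)² = 168·(1)² = 168.
c = 2t²/168 = 2·15²/168 = 2.6786.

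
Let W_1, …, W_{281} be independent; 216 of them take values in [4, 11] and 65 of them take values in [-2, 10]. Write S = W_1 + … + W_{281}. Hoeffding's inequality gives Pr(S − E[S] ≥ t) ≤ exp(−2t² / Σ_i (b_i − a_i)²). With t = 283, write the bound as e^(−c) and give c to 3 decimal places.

8.031

Σ(b_i − a_i)² = 216·7² + 65·12² = 19944.
c = 2t² / 19944 = 2·283² / 19944 = 8.0314.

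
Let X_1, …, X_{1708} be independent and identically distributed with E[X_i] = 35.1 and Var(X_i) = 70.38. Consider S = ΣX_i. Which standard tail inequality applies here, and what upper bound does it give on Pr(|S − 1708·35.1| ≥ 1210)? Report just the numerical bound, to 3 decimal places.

With mean and variance of each term known, Chebyshev's inequality bounds the deviation of the sum (or sample mean).
Var(S) = n·Var(X_i) = 1708·70.38 = 120209.04.
Chebyshev: Pr(|S − 1708·35.1| ≥ 1210) ≤ Var(S)/1210² = 120209.04/1464100 = 0.0821.

0.082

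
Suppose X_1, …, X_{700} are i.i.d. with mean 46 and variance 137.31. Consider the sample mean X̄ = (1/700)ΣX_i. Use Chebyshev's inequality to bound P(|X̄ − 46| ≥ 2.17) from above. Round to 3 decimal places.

Var(X̄) = Var(X_i)/n = 137.31/700 = 0.19616.
Chebyshev: P(|X̄ − 46| ≥ 2.17) ≤ Var(X̄)/(2.17)² = 137.31/(700·2.17²) = 0.0417.

0.042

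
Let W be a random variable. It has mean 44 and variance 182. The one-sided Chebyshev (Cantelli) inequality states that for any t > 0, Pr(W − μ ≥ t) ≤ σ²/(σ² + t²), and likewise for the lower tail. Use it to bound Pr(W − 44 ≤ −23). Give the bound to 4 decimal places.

0.2560

Here σ² = 182 and t = 23, so σ² + t² = 711.
Cantelli's bound: 182/711 = 0.2560.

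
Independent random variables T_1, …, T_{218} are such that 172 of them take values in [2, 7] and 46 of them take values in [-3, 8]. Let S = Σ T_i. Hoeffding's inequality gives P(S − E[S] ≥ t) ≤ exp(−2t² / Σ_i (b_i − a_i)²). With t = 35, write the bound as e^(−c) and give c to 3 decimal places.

Σ(b_i − a_i)² = 172·5² + 46·11² = 9866.
c = 2t² / 9866 = 2·35² / 9866 = 0.2483.

0.248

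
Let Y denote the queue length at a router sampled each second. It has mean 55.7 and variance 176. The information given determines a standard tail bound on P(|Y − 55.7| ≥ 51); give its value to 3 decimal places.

0.068

Mean and variance are known, so Chebyshev's inequality applies.
Chebyshev: P(|Y − μ| ≥ t) ≤ Var(Y)/t².
Bound = 176 / 2601 = 0.0677.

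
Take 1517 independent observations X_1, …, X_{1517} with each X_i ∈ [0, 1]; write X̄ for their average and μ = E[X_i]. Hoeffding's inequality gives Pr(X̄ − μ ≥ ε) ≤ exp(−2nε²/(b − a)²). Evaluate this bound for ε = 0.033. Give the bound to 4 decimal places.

0.0367

Exponent: 2nε²/(b − a)² = 2·1517·0.033² / 1² = 3.30403.
Bound = exp(−3.30403) = 0.03673.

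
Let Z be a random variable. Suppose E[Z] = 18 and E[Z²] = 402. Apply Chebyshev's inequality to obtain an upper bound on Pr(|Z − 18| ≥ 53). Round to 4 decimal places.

0.0278

Var(Z) = E[Z²] − (E[Z])² = 402 − 324 = 78.
Chebyshev's inequality: Pr(|Z − μ| ≥ t) ≤ Var(Z)/t² = 78/2809 = 0.0278.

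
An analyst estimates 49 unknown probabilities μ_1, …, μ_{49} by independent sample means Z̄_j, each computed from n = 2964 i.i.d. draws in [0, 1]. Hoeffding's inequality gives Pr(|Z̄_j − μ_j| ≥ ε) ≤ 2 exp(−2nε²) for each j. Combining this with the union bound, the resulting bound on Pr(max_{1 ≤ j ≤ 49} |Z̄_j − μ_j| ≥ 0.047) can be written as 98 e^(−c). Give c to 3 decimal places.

13.095

Union bound over the 49 events: Pr(max_{1 ≤ j ≤ 49} |Z̄_j − μ_j| ≥ 0.047) ≤ 49·2·exp(−2nε²) = 98 exp(−2·2964·0.047²).
So c = 2·2964·0.047² = 13.0950.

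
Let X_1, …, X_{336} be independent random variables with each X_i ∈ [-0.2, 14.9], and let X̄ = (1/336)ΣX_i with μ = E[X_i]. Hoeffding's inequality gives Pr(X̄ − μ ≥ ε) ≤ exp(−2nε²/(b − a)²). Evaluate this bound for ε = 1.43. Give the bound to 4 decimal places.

0.0024

Exponent: 2nε²/(b − a)² = 2·336·1.43² / 15.1² = 6.02681.
Bound = exp(−6.02681) = 0.00241.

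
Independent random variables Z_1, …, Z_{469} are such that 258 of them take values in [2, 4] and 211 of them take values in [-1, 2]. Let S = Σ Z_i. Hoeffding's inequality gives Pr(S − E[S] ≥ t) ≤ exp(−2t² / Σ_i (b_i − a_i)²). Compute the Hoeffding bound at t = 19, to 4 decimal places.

Σ(b_i − a_i)² = 258·2² + 211·3² = 2931.
Exponent = 2·19² / 2931 = 0.24633.
Bound = exp(−0.24633) = 0.78166.

0.7817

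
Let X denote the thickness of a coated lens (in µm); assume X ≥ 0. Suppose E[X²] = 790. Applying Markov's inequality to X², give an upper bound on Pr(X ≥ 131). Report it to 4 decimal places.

0.0460

Since X ≥ 0, the event {X ≥ 131} is the same as {X² ≥ 17161}.
Markov's inequality applied to X² gives Pr(X² ≥ 17161) ≤ E[X²]/17161 = 790/17161 = 0.0460.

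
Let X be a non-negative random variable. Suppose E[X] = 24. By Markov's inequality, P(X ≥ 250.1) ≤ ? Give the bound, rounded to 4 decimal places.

Markov's inequality: for a non-negative random variable, P(X ≥ a) ≤ E[X]/a.
Here E[X] = 24 and a = 250.1, so the bound is 24/250.1 = 0.0960.

0.0960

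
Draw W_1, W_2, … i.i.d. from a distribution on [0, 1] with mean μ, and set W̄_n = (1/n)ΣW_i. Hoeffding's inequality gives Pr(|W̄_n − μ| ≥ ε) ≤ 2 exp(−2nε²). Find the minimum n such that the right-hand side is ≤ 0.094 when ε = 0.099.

156

Require 2·exp(−2nε²) ≤ 0.094, i.e. 2nε² ≥ ln(2/0.094) = 3.057608.
So n ≥ 3.057608 / (2·0.099²) = 155.984.
The smallest integer n is 156.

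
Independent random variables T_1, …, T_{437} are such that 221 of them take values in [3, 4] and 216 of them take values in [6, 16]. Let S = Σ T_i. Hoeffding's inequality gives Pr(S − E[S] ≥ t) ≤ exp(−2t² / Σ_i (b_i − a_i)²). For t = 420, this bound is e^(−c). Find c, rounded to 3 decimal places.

Σ(b_i − a_i)² = 221·1² + 216·10² = 21821.
c = 2t² / 21821 = 2·420² / 21821 = 16.1679.

16.168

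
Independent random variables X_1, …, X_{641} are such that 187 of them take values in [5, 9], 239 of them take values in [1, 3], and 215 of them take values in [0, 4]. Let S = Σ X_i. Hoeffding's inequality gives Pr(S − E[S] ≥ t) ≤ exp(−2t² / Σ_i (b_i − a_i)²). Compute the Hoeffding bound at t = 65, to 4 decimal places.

0.3186

Σ(b_i − a_i)² = 187·4² + 239·2² + 215·4² = 7388.
Exponent = 2·65² / 7388 = 1.14375.
Bound = exp(−1.14375) = 0.31862.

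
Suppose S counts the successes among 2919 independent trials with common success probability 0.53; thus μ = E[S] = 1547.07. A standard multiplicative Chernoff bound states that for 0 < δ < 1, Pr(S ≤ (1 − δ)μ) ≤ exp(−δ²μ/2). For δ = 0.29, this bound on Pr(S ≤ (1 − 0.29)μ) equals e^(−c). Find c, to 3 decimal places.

c = δ²μ/2 = 0.29²·1547.07/2 = 65.0543.

65.054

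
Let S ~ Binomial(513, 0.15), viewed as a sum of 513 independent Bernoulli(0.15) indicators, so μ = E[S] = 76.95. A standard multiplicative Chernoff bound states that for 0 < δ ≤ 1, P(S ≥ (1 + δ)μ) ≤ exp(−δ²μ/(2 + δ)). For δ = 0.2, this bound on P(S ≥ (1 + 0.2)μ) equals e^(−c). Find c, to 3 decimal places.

1.399

c = δ²μ/(2 + δ) = 0.2²·76.95/(2 + 0.2) = 1.3991.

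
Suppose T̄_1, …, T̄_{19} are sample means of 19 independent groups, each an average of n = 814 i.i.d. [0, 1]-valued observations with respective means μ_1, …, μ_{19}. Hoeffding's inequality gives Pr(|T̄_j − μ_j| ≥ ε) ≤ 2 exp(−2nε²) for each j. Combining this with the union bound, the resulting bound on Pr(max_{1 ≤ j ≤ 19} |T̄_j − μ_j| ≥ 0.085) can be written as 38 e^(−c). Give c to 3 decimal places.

11.762

Union bound over the 19 events: Pr(max_{1 ≤ j ≤ 19} |T̄_j − μ_j| ≥ 0.085) ≤ 19·2·exp(−2nε²) = 38 exp(−2·814·0.085²).
So c = 2·814·0.085² = 11.7623.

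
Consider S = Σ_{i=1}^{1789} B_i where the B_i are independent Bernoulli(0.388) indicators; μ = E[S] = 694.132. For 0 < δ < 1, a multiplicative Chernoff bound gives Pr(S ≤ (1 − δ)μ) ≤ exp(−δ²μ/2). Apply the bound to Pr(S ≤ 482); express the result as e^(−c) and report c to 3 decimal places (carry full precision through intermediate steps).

32.415

Write 482 = (1 − δ)μ, so δ = 1 − 482/694.132 = 0.3056076…
Then the exponent is δ²μ/2 = (μ − 482)²/(2μ) = 32.414573.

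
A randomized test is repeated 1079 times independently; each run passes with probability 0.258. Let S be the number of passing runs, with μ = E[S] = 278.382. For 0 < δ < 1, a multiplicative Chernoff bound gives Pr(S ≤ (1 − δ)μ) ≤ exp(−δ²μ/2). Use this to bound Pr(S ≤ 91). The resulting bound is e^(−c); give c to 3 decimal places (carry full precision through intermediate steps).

63.064

Write 91 = (1 − δ)μ, so δ = 1 − 91/278.382 = 0.673111…
Then the exponent is δ²μ/2 = (μ − 91)²/(2μ) = 63.064447.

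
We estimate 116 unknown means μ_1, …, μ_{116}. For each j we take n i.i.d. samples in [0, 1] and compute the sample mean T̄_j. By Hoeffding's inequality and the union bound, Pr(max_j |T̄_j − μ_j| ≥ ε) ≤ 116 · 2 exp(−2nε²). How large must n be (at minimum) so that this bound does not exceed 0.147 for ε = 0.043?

Need 2·116·exp(−2nε²) ≤ 0.147, i.e. exp(−2nε²) ≤ 0.147/232.
So 2nε² ≥ ln(232/0.147) = 7.364060.
Hence n ≥ 7.364060/(2·0.043²) = 1991.363.
The smallest integer n is 1992.

1992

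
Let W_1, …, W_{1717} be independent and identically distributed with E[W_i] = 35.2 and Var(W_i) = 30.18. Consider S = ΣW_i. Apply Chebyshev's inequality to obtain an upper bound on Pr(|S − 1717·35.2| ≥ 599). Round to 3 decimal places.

Var(S) = n·Var(W_i) = 1717·30.18 = 51819.06.
Chebyshev: Pr(|S − 1717·35.2| ≥ 599) ≤ Var(S)/599² = 51819.06/358801 = 0.1444.

0.144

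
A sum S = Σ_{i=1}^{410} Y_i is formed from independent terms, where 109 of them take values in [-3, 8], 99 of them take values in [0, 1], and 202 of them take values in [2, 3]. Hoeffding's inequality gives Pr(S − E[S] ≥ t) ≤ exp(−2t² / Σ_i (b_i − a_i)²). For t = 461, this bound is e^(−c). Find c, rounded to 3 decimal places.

31.508

Σ(b_i − a_i)² = 109·11² + 99·1² + 202·1² = 13490.
c = 2t² / 13490 = 2·461² / 13490 = 31.5079.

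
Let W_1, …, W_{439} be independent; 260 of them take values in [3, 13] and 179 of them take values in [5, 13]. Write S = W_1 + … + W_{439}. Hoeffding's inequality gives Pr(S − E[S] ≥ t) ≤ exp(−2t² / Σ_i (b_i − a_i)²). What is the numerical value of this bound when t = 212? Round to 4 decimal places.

Σ(b_i − a_i)² = 260·10² + 179·8² = 37456.
Exponent = 2·212² / 37456 = 2.39983.
Bound = exp(−2.39983) = 0.09073.

0.0907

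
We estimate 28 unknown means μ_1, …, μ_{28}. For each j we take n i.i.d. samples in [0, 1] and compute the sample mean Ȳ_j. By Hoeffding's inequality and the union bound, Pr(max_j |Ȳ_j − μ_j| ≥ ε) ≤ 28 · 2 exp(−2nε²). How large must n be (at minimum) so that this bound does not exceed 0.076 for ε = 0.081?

Need 2·28·exp(−2nε²) ≤ 0.076, i.e. exp(−2nε²) ≤ 0.076/56.
So 2nε² ≥ ln(56/0.076) = 6.602374.
Hence n ≥ 6.602374/(2·0.081²) = 503.153.
The smallest integer n is 504.

504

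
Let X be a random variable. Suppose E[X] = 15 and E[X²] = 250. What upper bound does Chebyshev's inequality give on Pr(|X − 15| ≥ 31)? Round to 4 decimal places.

Var(X) = E[X²] − (E[X])² = 250 − 225 = 25.
Chebyshev's inequality: Pr(|X − μ| ≥ t) ≤ Var(X)/t² = 25/961 = 0.0260.

0.0260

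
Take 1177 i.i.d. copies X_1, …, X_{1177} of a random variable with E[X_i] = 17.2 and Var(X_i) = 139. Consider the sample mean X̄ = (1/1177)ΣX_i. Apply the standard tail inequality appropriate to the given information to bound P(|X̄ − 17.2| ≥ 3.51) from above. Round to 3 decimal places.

With mean and variance of each term known, Chebyshev's inequality bounds the deviation of the sum (or sample mean).
Var(X̄) = Var(X_i)/n = 139/1177 = 0.1181.
Chebyshev: P(|X̄ − 17.2| ≥ 3.51) ≤ Var(X̄)/(3.51)² = 139/(1177·3.51²) = 0.0096.

0.010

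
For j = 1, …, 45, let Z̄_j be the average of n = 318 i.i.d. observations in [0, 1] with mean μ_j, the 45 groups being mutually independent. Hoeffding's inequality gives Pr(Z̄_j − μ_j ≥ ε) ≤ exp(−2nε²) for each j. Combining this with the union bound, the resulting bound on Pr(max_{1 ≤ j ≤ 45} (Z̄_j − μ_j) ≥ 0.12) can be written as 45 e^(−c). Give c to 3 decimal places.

Union bound over the 45 events: Pr(max_{1 ≤ j ≤ 45} (Z̄_j − μ_j) ≥ 0.12) ≤ 45·exp(−2nε²) = 45 exp(−2·318·0.12²).
So c = 2·318·0.12² = 9.1584.

9.158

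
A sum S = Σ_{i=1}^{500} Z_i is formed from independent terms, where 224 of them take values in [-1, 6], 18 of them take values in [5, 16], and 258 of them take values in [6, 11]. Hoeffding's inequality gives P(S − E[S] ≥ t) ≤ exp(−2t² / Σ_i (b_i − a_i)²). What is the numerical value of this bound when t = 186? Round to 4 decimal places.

0.0293

Σ(b_i − a_i)² = 224·7² + 18·11² + 258·5² = 19604.
Exponent = 2·186² / 19604 = 3.52948.
Bound = exp(−3.52948) = 0.02932.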